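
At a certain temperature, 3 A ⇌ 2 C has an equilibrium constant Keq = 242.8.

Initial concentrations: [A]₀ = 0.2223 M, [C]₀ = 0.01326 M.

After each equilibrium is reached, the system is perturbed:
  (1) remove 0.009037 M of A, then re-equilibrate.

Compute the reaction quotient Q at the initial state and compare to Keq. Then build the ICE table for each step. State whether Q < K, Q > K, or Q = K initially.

Q₀ = 0.01601 vs Keq = 242.8 ⇒ Q<K, forward
Step 1:
                   A          C
  I           0.2223    0.01326
  C          -0.1804     0.1203
  E          0.04188     0.1335
  solve Keq expr → x = 0.06014; check Q = 242.8
Then remove 0.009037 M of A.
Step 2:
                   A          C
  I          0.03284     0.1335
  C         0.007925  -0.005283
  E          0.04077     0.1283
  solve Keq expr → x = -0.002642; check Q = 242.8

Q₀ = 0.01601; Q < K (proceeds forward)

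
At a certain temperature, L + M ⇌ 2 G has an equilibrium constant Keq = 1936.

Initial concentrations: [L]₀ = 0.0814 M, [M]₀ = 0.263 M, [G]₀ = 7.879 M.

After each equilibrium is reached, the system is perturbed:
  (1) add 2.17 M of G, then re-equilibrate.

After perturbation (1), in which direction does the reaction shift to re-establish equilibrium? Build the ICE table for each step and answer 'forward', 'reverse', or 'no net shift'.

Q₀ = 2900 vs Keq = 1936 ⇒ Q>K, reverse
Step 1:
                  L         M         G
  init       0.0814     0.263     7.879
  Δ         0.02746   0.02746  -0.05492
  eq         0.1089    0.2905     7.824
  solve Keq expr → x = -0.02746; check Q = 1936
Then add 2.17 M of G.
Step 2:
                  L         M         G
  init       0.1089    0.2905     9.994
  Δ         0.04313   0.04313  -0.08627
  eq          0.152    0.3336     9.908
  solve Keq expr → x = -0.04313; check Q = 1936

Direction: reverse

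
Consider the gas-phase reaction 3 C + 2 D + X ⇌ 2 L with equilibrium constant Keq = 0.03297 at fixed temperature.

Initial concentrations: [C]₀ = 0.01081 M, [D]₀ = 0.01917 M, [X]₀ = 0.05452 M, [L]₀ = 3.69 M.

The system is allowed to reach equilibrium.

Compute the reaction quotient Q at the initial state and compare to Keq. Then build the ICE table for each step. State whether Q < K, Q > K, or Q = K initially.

Q₀ = 5.3799e+11; Q > K (proceeds reverse)

Q₀ = 5.3799e+11 vs Keq = 0.03297 ⇒ Q>K, reverse
Step 1:
                   C          D          X          L
  I          0.01081    0.01917    0.05452       3.69
  C            2.891      1.927     0.9636     -1.927
  E            2.902      1.946      1.018      1.763
  solve Keq expr → x = -0.9636; check Q = 0.03297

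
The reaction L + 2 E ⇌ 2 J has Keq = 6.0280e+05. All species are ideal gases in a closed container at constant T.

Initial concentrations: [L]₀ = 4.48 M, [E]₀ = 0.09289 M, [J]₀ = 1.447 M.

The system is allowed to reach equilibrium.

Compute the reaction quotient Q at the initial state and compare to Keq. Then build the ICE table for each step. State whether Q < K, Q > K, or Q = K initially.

Q₀ = 54.17 vs Keq = 6.0280e+05 ⇒ Q<K, forward
Step 1:
                    L           E           J
  Initial        4.48     0.09289       1.447
  Change     -0.04597    -0.09195     0.09195
  Equil         4.434  9.4132e-04       1.539
  solve Keq expr → x = 0.04597; check Q = 6.0280e+05

Q₀ = 54.17; Q < K (proceeds forward)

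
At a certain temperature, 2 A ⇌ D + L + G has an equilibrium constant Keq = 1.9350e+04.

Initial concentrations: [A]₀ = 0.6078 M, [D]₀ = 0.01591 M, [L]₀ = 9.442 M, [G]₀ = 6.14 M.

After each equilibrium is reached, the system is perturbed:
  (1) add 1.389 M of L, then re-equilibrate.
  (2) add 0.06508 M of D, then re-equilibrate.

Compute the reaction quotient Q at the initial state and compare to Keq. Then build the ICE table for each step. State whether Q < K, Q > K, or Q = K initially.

Q₀ = 2.497; Q < K (proceeds forward)

Q₀ = 2.497 vs Keq = 1.9350e+04 ⇒ Q<K, forward
Step 1:
                  A         D         L         G
  Initial    0.6078   0.01591     9.442      6.14
  Change    -0.5764    0.2882    0.2882    0.2882
  Equil     0.03135    0.3041      9.73     6.428
  solve Keq expr → x = 0.2882; check Q = 1.9350e+04
Then add 1.389 M of L.
Step 2:
                  A         D         L         G
  Initial   0.03135    0.3041     11.12     6.428
  Change   0.002101 -0.001051 -0.001051 -0.001051
  Equil     0.03346    0.3031     11.12     6.427
  solve Keq expr → x = -0.001051; check Q = 1.9350e+04
Then add 0.06508 M of D.
Step 3:
                  A         D         L         G
  Initial   0.03346    0.3682     11.12     6.427
  Change   0.003326 -0.001663 -0.001663 -0.001663
  Equil     0.03678    0.3665     11.12     6.426
  solve Keq expr → x = -0.001663; check Q = 1.9350e+04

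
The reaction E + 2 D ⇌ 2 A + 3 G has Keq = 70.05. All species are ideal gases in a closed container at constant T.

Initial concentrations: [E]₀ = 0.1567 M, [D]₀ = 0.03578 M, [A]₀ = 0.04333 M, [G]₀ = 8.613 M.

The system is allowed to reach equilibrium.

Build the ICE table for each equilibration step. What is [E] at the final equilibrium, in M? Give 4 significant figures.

Q₀ = 5980 vs Keq = 70.05 ⇒ Q>K, reverse
Step 1:
                    E           D           A           G
  init         0.1567     0.03578     0.04333       8.613
  Δ           0.01683     0.03367    -0.03367     -0.0505
  eq           0.1735     0.06945    0.009664       8.563
  solve Keq expr → x = -0.01683; check Q = 70.05

[E]_eq = 0.1735 M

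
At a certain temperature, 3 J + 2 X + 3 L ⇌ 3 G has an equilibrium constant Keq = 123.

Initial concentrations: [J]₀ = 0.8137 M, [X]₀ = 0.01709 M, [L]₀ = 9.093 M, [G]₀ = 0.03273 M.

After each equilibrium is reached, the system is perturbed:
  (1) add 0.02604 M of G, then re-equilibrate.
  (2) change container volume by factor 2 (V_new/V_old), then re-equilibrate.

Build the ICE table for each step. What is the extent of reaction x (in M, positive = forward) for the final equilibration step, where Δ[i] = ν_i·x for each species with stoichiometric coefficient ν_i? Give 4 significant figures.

Q₀ = 2.9637e-04 vs Keq = 123 ⇒ Q<K, forward
Step 1:
                    J           X           L           G
  Initial      0.8137     0.01709       9.093     0.03273
  Change     -0.02554    -0.01702    -0.02554     0.02554
  Equil        0.7882  6.6376e-05       9.067     0.05827
  solve Keq expr → x = 0.008512; check Q = 123
Then add 0.02604 M of G.
Step 2:
                    J           X           L           G
  Initial      0.7882  6.6376e-05       9.067     0.08431
  Change   7.3471e-05  4.8981e-05  7.3471e-05 -7.3471e-05
  Equil        0.7882  1.1536e-04       9.068     0.08423
  solve Keq expr → x = -2.4490e-05; check Q = 123
Then change container volume by factor 2 (V_new/V_old).
Step 3:
                    J           X           L           G
  Initial      0.3941  5.7678e-05       4.534     0.04212
  Change   3.9524e-04  2.6349e-04  3.9524e-04 -3.9524e-04
  Equil        0.3945  3.2117e-04       4.534     0.04172
  solve Keq expr → x = -1.3175e-04; check Q = 123

x = -1.3175e-04 M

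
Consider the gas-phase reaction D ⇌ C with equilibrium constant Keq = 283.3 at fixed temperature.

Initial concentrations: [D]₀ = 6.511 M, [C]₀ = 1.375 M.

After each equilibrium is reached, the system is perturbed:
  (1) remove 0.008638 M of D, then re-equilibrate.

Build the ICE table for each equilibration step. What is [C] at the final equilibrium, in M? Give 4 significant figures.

Q₀ = 0.2112 vs Keq = 283.3 ⇒ Q<K, forward
Step 1:
                    D           C
  I             6.511       1.375
  C            -6.483       6.483
  E           0.02774       7.858
  solve Keq expr → x = 6.483; check Q = 283.3
Then remove 0.008638 M of D.
Step 2:
                    D           C
  I            0.0191       7.858
  C          0.008608   -0.008608
  E           0.02771        7.85
  solve Keq expr → x = -0.008608; check Q = 283.3

[C]_eq = 7.85 M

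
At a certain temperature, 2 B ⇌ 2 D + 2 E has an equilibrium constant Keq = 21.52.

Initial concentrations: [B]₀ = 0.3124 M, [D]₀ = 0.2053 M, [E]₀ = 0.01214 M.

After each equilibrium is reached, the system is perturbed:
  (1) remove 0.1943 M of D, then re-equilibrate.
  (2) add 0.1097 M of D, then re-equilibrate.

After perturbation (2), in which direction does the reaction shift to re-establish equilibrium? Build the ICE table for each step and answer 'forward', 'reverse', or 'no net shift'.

Direction: reverse

Q₀ = 6.3649e-05 vs Keq = 21.52 ⇒ Q<K, forward
Step 1:
                  B         D         E
  init       0.3124    0.2053   0.01214
  Δ         -0.2816    0.2816    0.2816
  eq        0.03083    0.4869    0.2937
  solve Keq expr → x = 0.1408; check Q = 21.52
Then remove 0.1943 M of D.
Step 2:
                  B         D         E
  init      0.03083    0.2926    0.2937
  Δ         -0.0109    0.0109    0.0109
  eq        0.01993    0.3035    0.3046
  solve Keq expr → x = 0.005449; check Q = 21.52
Then add 0.1097 M of D.
Step 3:
                  B         D         E
  init      0.01993    0.4132    0.3046
  Δ        0.006245 -0.006245 -0.006245
  eq        0.02617    0.4069    0.2984
  solve Keq expr → x = -0.003123; check Q = 21.52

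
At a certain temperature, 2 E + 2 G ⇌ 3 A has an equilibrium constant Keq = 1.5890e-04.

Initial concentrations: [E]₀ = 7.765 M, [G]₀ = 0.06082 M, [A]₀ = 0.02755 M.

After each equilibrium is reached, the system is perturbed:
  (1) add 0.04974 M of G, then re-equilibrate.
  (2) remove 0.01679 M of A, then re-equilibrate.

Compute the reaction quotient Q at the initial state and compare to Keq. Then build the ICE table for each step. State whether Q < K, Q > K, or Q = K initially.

Q₀ = 9.3754e-05; Q < K (proceeds forward)

Q₀ = 9.3754e-05 vs Keq = 1.5890e-04 ⇒ Q<K, forward
Step 1:
                  E         G         A
  Initial     7.765   0.06082   0.02755
  Change  -0.002839 -0.002839  0.004259
  Equil       7.762   0.05798   0.03181
  solve Keq expr → x = 0.00142; check Q = 1.5890e-04
Then add 0.04974 M of G.
Step 2:
                  E         G         A
  Initial     7.762    0.1077   0.03181
  Change  -0.009007 -0.009007   0.01351
  Equil       7.753   0.09871   0.04532
  solve Keq expr → x = 0.004503; check Q = 1.5890e-04
Then remove 0.01679 M of A.
Step 3:
                  E         G         A
  Initial     7.753   0.09871   0.02853
  Change  -0.009252 -0.009252   0.01388
  Equil       7.744   0.08946   0.04241
  solve Keq expr → x = 0.004626; check Q = 1.5890e-04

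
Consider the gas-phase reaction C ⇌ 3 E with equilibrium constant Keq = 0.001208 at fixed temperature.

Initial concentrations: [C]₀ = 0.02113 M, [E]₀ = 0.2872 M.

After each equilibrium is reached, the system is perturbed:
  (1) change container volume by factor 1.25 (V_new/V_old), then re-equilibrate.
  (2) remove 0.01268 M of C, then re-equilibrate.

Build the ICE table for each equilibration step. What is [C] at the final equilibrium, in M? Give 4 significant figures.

[C]_eq = 0.06643 M

Q₀ = 1.121 vs Keq = 0.001208 ⇒ Q>K, reverse
Step 1:
                   C          E
  init       0.02113     0.2872
  Δ          0.07924    -0.2377
  eq          0.1004    0.04949
  solve Keq expr → x = -0.07924; check Q = 0.001208
Then change container volume by factor 1.25 (V_new/V_old).
Step 2:
                   C          E
  init       0.08029    0.03959
  Δ        -0.001989   0.005968
  eq          0.0783    0.04556
  solve Keq expr → x = 0.001989; check Q = 0.001208
Then remove 0.01268 M of C.
Step 3:
                   C          E
  init       0.06562    0.04556
  Δ       8.0987e-04   -0.00243
  eq         0.06643    0.04313
  solve Keq expr → x = -8.0987e-04; check Q = 0.001208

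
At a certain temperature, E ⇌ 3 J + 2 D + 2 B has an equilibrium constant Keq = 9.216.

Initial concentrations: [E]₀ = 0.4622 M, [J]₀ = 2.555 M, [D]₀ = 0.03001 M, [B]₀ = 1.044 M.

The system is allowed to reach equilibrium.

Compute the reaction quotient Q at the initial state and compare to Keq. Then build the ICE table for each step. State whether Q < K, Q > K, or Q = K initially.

Q₀ = 0.03542; Q < K (proceeds forward)

Q₀ = 0.03542 vs Keq = 9.216 ⇒ Q<K, forward
Step 1:
                   E          J          D          B
  init        0.4622      2.555    0.03001      1.044
  Δ          -0.1224     0.3673     0.2448     0.2448
  eq          0.3398      2.922     0.2748      1.289
  solve Keq expr → x = 0.1224; check Q = 9.216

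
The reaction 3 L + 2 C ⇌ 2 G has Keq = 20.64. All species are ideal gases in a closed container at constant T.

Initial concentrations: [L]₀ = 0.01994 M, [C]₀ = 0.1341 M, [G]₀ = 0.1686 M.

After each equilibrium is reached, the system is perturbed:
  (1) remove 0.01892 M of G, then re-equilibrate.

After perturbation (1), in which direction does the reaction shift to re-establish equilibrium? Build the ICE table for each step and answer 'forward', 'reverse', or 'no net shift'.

Direction: forward

Q₀ = 1.9938e+05 vs Keq = 20.64 ⇒ Q>K, reverse
Step 1:
                  L         C         G
  init      0.01994    0.1341    0.1686
  Δ          0.1461   0.09742  -0.09742
  eq         0.1661    0.2315   0.07118
  solve Keq expr → x = -0.04871; check Q = 20.64
Then remove 0.01892 M of G.
Step 2:
                  L         C         G
  init       0.1661    0.2315   0.05226
  Δ        -0.01279 -0.008529  0.008529
  eq         0.1533     0.223   0.06079
  solve Keq expr → x = 0.004265; check Q = 20.64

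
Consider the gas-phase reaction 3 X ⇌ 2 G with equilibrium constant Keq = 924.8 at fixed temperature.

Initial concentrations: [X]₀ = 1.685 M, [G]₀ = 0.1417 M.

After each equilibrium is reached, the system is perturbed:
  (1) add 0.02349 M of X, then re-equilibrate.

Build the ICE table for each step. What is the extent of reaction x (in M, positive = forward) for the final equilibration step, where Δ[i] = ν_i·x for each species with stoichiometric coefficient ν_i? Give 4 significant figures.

x = 0.007507 M

Q₀ = 0.004197 vs Keq = 924.8 ⇒ Q<K, forward
Step 1:
                    X           G
  init          1.685      0.1417
  Δ             -1.57       1.047
  eq           0.1151       1.188
  solve Keq expr → x = 0.5233; check Q = 924.8
Then add 0.02349 M of X.
Step 2:
                    X           G
  init         0.1386       1.188
  Δ          -0.02252     0.01501
  eq           0.1161       1.203
  solve Keq expr → x = 0.007507; check Q = 924.8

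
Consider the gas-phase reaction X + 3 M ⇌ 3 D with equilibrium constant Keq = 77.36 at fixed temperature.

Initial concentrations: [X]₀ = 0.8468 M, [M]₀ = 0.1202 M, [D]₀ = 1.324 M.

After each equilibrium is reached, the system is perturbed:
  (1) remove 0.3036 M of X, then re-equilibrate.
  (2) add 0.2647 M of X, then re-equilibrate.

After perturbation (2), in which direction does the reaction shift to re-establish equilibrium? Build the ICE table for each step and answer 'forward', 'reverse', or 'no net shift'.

Q₀ = 1578 vs Keq = 77.36 ⇒ Q>K, reverse
Step 1:
                    X           M           D
  Initial      0.8468      0.1202       1.324
  Change      0.05405      0.1621     -0.1621
  Equil        0.9008      0.2823       1.162
  solve Keq expr → x = -0.05405; check Q = 77.36
Then remove 0.3036 M of X.
Step 2:
                    X           M           D
  Initial      0.5972      0.2823       1.162
  Change      0.01034     0.03101    -0.03101
  Equil        0.6076      0.3134       1.131
  solve Keq expr → x = -0.01034; check Q = 77.36
Then add 0.2647 M of X.
Step 3:
                    X           M           D
  Initial      0.8723      0.3134       1.131
  Change    -0.009251    -0.02775     0.02775
  Equil         0.863      0.2856       1.159
  solve Keq expr → x = 0.009251; check Q = 77.36

Direction: forward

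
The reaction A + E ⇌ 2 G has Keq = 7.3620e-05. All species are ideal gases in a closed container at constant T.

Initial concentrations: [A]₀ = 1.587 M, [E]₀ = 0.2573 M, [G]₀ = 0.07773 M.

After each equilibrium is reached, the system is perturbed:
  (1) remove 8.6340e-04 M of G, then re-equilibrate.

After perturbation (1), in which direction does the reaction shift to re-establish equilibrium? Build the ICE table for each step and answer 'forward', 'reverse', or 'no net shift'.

Q₀ = 0.0148 vs Keq = 7.3620e-05 ⇒ Q>K, reverse
Step 1:
                    A           E           G
  I             1.587      0.2573     0.07773
  C           0.03591     0.03591    -0.07181
  E             1.623      0.2932    0.005919
  solve Keq expr → x = -0.03591; check Q = 7.3620e-05
Then remove 8.6340e-04 M of G.
Step 2:
                    A           E           G
  I             1.623      0.2932    0.005055
  C       -4.2914e-04 -4.2914e-04  8.5828e-04
  E             1.622      0.2928    0.005914
  solve Keq expr → x = 4.2914e-04; check Q = 7.3620e-05

Direction: forward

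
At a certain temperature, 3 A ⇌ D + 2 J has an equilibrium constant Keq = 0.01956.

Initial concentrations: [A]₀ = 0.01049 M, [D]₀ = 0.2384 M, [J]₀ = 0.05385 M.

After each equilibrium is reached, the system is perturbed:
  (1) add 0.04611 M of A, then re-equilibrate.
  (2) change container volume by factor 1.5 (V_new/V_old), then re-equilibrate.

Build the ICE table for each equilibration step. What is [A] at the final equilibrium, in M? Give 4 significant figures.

[A]_eq = 0.07929 M

Q₀ = 598.9 vs Keq = 0.01956 ⇒ Q>K, reverse
Step 1:
                    A           D           J
  I           0.01049      0.2384     0.05385
  C           0.07037    -0.02346    -0.04691
  E           0.08086      0.2149    0.006936
  solve Keq expr → x = -0.02346; check Q = 0.01956
Then add 0.04611 M of A.
Step 2:
                    A           D           J
  I             0.127      0.2149    0.006936
  C          -0.00804     0.00268     0.00536
  E            0.1189      0.2176      0.0123
  solve Keq expr → x = 0.00268; check Q = 0.01956
Then change container volume by factor 1.5 (V_new/V_old).
Step 3:
                    A           D           J
  I           0.07929      0.1451    0.008197
  C                 0           0           0
  E           0.07929      0.1451    0.008197
  solve Keq expr → x = 0; check Q = 0.01956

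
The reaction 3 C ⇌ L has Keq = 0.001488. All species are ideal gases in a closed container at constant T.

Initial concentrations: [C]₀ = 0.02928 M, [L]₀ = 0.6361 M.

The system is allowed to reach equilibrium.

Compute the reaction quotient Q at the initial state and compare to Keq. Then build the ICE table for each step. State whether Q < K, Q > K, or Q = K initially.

Q₀ = 2.5340e+04 vs Keq = 0.001488 ⇒ Q>K, reverse
Step 1:
                  C         L
  I         0.02928    0.6361
  C           1.877   -0.6258
  E           1.907   0.01031
  solve Keq expr → x = -0.6258; check Q = 0.001488

Q₀ = 2.5340e+04; Q > K (proceeds reverse)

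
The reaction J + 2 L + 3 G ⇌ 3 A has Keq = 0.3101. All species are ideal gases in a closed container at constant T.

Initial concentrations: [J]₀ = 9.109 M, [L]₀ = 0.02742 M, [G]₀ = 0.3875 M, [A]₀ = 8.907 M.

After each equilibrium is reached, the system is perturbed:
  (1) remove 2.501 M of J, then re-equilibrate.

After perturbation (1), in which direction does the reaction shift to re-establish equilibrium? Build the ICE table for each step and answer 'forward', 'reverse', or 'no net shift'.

Direction: reverse

Q₀ = 1.7733e+06 vs Keq = 0.3101 ⇒ Q>K, reverse
Step 1:
                    J           L           G           A
  Initial       9.109     0.02742      0.3875       8.907
  Change       0.8639       1.728       2.592      -2.592
  Equil         9.973       1.755       2.979       6.315
  solve Keq expr → x = -0.8639; check Q = 0.3101
Then remove 2.501 M of J.
Step 2:
                    J           L           G           A
  Initial       7.472       1.755       2.979       6.315
  Change      0.04273     0.08547      0.1282     -0.1282
  Equil         7.515       1.841       3.107       6.187
  solve Keq expr → x = -0.04273; check Q = 0.3101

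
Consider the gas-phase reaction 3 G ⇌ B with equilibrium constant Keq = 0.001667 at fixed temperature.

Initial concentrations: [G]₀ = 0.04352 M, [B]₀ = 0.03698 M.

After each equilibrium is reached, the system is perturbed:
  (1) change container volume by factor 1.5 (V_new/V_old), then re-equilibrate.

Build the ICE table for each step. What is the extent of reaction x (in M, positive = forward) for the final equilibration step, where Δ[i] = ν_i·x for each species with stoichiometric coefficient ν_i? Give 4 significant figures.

Q₀ = 448.6 vs Keq = 0.001667 ⇒ Q>K, reverse
Step 1:
                   G          B
  I          0.04352    0.03698
  C           0.1109   -0.03697
  E           0.1544 6.1408e-06
  solve Keq expr → x = -0.03697; check Q = 0.001667
Then change container volume by factor 1.5 (V_new/V_old).
Step 2:
                   G          B
  I            0.103 4.0939e-06
  C       6.8221e-06 -2.2740e-06
  E            0.103 1.8199e-06
  solve Keq expr → x = -2.2740e-06; check Q = 0.001667

x = -2.2740e-06 M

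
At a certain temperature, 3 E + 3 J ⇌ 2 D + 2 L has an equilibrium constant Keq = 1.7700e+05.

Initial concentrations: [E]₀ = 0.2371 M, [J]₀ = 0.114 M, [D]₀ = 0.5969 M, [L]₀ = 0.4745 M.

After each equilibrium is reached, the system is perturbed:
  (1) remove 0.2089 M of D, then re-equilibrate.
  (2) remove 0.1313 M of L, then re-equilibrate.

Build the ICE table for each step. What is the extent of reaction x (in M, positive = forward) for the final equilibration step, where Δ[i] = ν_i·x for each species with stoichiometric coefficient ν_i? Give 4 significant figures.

Q₀ = 4062 vs Keq = 1.7700e+05 ⇒ Q<K, forward
Step 1:
                   E          J          D          L
  I           0.2371      0.114     0.5969     0.4745
  C         -0.06458   -0.06458    0.04305    0.04305
  E           0.1725    0.04942       0.64     0.5176
  solve Keq expr → x = 0.02153; check Q = 1.7700e+05
Then remove 0.2089 M of D.
Step 2:
                   E          J          D          L
  I           0.1725    0.04942     0.4311     0.5176
  C        -0.008753  -0.008753   0.005835   0.005835
  E           0.1638    0.04067     0.4369     0.5234
  solve Keq expr → x = 0.002918; check Q = 1.7700e+05
Then remove 0.1313 M of L.
Step 3:
                   E          J          D          L
  I           0.1638    0.04067     0.4369     0.3921
  C        -0.005536  -0.005536    0.00369    0.00369
  E           0.1582    0.03513     0.4406     0.3958
  solve Keq expr → x = 0.001845; check Q = 1.7700e+05

x = 0.001845 M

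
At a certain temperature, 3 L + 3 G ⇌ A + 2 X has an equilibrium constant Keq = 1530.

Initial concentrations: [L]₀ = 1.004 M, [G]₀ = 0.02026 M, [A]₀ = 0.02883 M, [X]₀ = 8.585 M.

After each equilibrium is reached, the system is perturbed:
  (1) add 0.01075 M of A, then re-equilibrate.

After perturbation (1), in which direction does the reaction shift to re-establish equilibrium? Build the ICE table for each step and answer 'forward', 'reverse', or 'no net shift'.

Direction: reverse

Q₀ = 2.5247e+05 vs Keq = 1530 ⇒ Q>K, reverse
Step 1:
                  L         G         A         X
  I           1.004   0.02026   0.02883     8.585
  C         0.05487   0.05487  -0.01829  -0.03658
  E           1.059   0.07513   0.01054     8.548
  solve Keq expr → x = -0.01829; check Q = 1530
Then add 0.01075 M of A.
Step 2:
                  L         G         A         X
  I           1.059   0.07513   0.02129     8.548
  C         0.01226   0.01226 -0.004086 -0.008173
  E           1.071   0.08739    0.0172      8.54
  solve Keq expr → x = -0.004086; check Q = 1530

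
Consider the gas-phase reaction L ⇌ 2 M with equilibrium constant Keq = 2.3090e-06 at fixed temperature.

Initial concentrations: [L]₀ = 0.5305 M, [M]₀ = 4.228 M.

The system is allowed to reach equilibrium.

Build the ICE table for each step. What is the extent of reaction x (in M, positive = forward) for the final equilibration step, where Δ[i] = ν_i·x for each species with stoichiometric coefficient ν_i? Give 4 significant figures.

x = -2.113 M

Q₀ = 33.7 vs Keq = 2.3090e-06 ⇒ Q>K, reverse
Step 1:
                   L          M
  Initial     0.5305      4.228
  Change       2.113     -4.226
  Equil        2.643    0.00247
  solve Keq expr → x = -2.113; check Q = 2.3090e-06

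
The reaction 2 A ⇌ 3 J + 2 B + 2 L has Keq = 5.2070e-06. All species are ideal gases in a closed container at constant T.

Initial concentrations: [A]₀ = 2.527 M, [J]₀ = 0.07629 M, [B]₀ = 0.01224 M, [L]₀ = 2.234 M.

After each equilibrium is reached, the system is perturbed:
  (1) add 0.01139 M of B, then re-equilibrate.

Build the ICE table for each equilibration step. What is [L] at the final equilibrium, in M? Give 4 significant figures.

Q₀ = 5.1990e-08 vs Keq = 5.2070e-06 ⇒ Q<K, forward
Step 1:
                    A           J           B           L
  init          2.527     0.07629     0.01224       2.234
  Δ          -0.03859     0.05789     0.03859     0.03859
  eq            2.488      0.1342     0.05083       2.273
  solve Keq expr → x = 0.0193; check Q = 5.2070e-06
Then add 0.01139 M of B.
Step 2:
                    A           J           B           L
  init          2.488      0.1342     0.06222       2.273
  Δ           0.00577   -0.008654    -0.00577    -0.00577
  eq            2.494      0.1255     0.05645       2.267
  solve Keq expr → x = -0.002885; check Q = 5.2070e-06

[L]_eq = 2.267 M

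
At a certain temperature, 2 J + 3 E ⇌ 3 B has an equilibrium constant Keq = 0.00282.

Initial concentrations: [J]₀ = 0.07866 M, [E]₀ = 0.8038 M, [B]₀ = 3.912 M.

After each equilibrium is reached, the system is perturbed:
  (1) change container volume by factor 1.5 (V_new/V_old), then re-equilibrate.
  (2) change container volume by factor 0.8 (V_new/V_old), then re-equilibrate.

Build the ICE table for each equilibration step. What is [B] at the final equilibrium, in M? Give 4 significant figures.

Q₀ = 1.8631e+04 vs Keq = 0.00282 ⇒ Q>K, reverse
Step 1:
                    J           E           B
  Initial     0.07866      0.8038       3.912
  Change        2.017       3.026      -3.026
  Equil         2.096        3.83      0.8861
  solve Keq expr → x = -1.009; check Q = 0.00282
Then change container volume by factor 1.5 (V_new/V_old).
Step 2:
                    J           E           B
  Initial       1.397       2.553      0.5907
  Change      0.07042      0.1056     -0.1056
  Equil         1.468       2.659      0.4851
  solve Keq expr → x = -0.03521; check Q = 0.00282
Then change container volume by factor 0.8 (V_new/V_old).
Step 3:
                    J           E           B
  Initial       1.835       3.323      0.6064
  Change     -0.04701    -0.07052     0.07052
  Equil         1.788       3.253      0.6769
  solve Keq expr → x = 0.02351; check Q = 0.00282

[B]_eq = 0.6769 M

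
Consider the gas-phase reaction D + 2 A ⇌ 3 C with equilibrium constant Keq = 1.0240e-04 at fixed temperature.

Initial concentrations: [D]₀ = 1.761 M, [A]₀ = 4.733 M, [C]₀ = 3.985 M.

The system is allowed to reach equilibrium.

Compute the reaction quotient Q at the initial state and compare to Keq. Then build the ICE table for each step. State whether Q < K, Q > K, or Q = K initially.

Q₀ = 1.604; Q > K (proceeds reverse)

Q₀ = 1.604 vs Keq = 1.0240e-04 ⇒ Q>K, reverse
Step 1:
                   D          A          C
  Initial      1.761      4.733      3.985
  Change       1.244      2.489     -3.733
  Equil        3.005      7.222     0.2522
  solve Keq expr → x = -1.244; check Q = 1.0240e-04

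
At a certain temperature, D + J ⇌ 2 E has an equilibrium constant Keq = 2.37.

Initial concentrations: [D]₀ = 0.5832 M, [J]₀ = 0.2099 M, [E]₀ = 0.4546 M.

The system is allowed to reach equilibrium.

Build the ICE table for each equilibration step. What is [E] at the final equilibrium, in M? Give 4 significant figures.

Q₀ = 1.688 vs Keq = 2.37 ⇒ Q<K, forward
Step 1:
                  D         J         E
  I          0.5832    0.2099    0.4546
  C        -0.02235  -0.02235    0.0447
  E          0.5609    0.1876    0.4993
  solve Keq expr → x = 0.02235; check Q = 2.37

[E]_eq = 0.4993 M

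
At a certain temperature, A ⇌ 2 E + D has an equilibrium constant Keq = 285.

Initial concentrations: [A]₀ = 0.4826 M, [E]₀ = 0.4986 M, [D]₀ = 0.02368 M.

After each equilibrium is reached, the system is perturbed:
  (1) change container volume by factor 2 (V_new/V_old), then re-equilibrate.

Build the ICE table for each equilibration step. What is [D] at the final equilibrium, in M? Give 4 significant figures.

Q₀ = 0.0122 vs Keq = 285 ⇒ Q<K, forward
Step 1:
                    A           E           D
  init         0.4826      0.4986     0.02368
  Δ           -0.4789      0.9577      0.4789
  eq          0.00374       1.456      0.5025
  solve Keq expr → x = 0.4789; check Q = 285
Then change container volume by factor 2 (V_new/V_old).
Step 2:
                    A           E           D
  init        0.00187      0.7282      0.2513
  Δ         -0.001396    0.002792    0.001396
  eq       4.7368e-04       0.731      0.2527
  solve Keq expr → x = 0.001396; check Q = 285

[D]_eq = 0.2527 M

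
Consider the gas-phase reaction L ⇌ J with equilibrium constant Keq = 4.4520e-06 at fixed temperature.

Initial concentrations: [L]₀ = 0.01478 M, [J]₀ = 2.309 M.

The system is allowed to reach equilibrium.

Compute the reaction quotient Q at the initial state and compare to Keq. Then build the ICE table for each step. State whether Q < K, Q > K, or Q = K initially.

Q₀ = 156.2; Q > K (proceeds reverse)

Q₀ = 156.2 vs Keq = 4.4520e-06 ⇒ Q>K, reverse
Step 1:
                  L         J
  init      0.01478     2.309
  Δ           2.309    -2.309
  eq          2.324 1.0345e-05
  solve Keq expr → x = -2.309; check Q = 4.4520e-06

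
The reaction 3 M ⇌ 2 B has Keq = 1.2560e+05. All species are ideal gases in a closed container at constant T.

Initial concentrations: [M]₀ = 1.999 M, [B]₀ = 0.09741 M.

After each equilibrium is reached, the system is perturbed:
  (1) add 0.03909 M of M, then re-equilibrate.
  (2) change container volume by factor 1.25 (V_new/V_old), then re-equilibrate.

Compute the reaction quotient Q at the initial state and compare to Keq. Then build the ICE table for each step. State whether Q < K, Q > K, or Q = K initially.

Q₀ = 0.001188; Q < K (proceeds forward)

Q₀ = 0.001188 vs Keq = 1.2560e+05 ⇒ Q<K, forward
Step 1:
                   M          B
  init         1.999    0.09741
  Δ           -1.974      1.316
  eq         0.02515      1.413
  solve Keq expr → x = 0.658; check Q = 1.2560e+05
Then add 0.03909 M of M.
Step 2:
                   M          B
  init       0.06424      1.413
  Δ         -0.03878    0.02586
  eq         0.02545      1.439
  solve Keq expr → x = 0.01293; check Q = 1.2560e+05
Then change container volume by factor 1.25 (V_new/V_old).
Step 3:
                   M          B
  init       0.02036      1.151
  Δ         0.001559  -0.001039
  eq         0.02192       1.15
  solve Keq expr → x = -5.1972e-04; check Q = 1.2560e+05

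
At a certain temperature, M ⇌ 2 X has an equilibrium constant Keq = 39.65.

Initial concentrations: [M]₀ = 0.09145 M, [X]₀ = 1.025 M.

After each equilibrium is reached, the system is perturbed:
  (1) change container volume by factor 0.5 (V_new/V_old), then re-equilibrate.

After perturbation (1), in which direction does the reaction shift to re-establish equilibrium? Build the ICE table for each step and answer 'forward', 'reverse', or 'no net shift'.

Direction: reverse

Q₀ = 11.49 vs Keq = 39.65 ⇒ Q<K, forward
Step 1:
                    M           X
  I           0.09145       1.025
  C          -0.05855      0.1171
  E            0.0329       1.142
  solve Keq expr → x = 0.05855; check Q = 39.65
Then change container volume by factor 0.5 (V_new/V_old).
Step 2:
                    M           X
  I            0.0658       2.284
  C           0.05371     -0.1074
  E            0.1195       2.177
  solve Keq expr → x = -0.05371; check Q = 39.65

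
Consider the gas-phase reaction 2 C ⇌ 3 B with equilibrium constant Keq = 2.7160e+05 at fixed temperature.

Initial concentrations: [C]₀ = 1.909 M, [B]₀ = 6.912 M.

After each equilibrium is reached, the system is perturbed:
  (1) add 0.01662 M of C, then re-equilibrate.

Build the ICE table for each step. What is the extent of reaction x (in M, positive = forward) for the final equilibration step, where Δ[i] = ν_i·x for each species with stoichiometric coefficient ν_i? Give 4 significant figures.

x = 0.0082 M

Q₀ = 90.61 vs Keq = 2.7160e+05 ⇒ Q<K, forward
Step 1:
                   C          B
  init         1.909      6.912
  Δ           -1.851      2.777
  eq         0.05787      9.689
  solve Keq expr → x = 0.9256; check Q = 2.7160e+05
Then add 0.01662 M of C.
Step 2:
                   C          B
  init       0.07449      9.689
  Δ          -0.0164     0.0246
  eq         0.05809      9.713
  solve Keq expr → x = 0.0082; check Q = 2.7160e+05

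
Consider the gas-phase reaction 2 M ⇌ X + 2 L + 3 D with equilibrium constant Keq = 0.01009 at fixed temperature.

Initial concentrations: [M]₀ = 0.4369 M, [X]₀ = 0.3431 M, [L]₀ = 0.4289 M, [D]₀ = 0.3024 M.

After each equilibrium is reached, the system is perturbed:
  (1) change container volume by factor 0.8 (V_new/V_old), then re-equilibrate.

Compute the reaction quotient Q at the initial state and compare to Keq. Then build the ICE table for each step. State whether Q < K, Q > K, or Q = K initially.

Q₀ = 0.009144; Q < K (proceeds forward)

Q₀ = 0.009144 vs Keq = 0.01009 ⇒ Q<K, forward
Step 1:
                  M         X         L         D
  I          0.4369    0.3431    0.4289    0.3024
  C       -0.003873  0.001936  0.003873  0.005809
  E           0.433     0.345    0.4328    0.3082
  solve Keq expr → x = 0.001936; check Q = 0.01009
Then change container volume by factor 0.8 (V_new/V_old).
Step 2:
                  M         X         L         D
  I          0.5413    0.4313     0.541    0.3853
  C         0.04182  -0.02091  -0.04182  -0.06273
  E          0.5831    0.4104    0.4991    0.3225
  solve Keq expr → x = -0.02091; check Q = 0.01009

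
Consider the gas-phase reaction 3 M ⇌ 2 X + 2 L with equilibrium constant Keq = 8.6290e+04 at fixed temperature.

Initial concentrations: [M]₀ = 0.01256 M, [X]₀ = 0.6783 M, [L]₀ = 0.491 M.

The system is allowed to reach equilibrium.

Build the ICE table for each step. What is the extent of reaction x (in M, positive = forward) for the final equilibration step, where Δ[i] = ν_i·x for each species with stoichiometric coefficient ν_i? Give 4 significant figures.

Q₀ = 5.5981e+04 vs Keq = 8.6290e+04 ⇒ Q<K, forward
Step 1:
                  M         X         L
  Initial   0.01256    0.6783     0.491
  Change  -0.001659  0.001106  0.001106
  Equil      0.0109    0.6794    0.4921
  solve Keq expr → x = 5.5295e-04; check Q = 8.6290e+04

x = 5.5295e-04 M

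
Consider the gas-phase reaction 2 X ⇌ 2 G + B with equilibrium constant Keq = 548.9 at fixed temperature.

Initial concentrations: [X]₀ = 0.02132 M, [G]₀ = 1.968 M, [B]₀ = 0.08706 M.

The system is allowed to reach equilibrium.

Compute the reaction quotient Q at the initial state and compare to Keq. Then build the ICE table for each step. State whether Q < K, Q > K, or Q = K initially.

Q₀ = 741.8; Q > K (proceeds reverse)

Q₀ = 741.8 vs Keq = 548.9 ⇒ Q>K, reverse
Step 1:
                   X          G          B
  init       0.02132      1.968    0.08706
  Δ         0.003196  -0.003196  -0.001598
  eq         0.02452      1.965    0.08546
  solve Keq expr → x = -0.001598; check Q = 548.9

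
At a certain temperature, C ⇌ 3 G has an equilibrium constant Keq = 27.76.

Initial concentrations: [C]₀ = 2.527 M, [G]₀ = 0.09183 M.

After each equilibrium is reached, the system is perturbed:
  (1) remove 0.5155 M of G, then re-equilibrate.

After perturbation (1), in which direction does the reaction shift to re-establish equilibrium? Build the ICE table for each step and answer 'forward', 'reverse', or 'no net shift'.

Direction: forward

Q₀ = 3.0644e-04 vs Keq = 27.76 ⇒ Q<K, forward
Step 1:
                    C           G
  init          2.527     0.09183
  Δ            -1.104       3.313
  eq            1.423       3.405
  solve Keq expr → x = 1.104; check Q = 27.76
Then remove 0.5155 M of G.
Step 2:
                    C           G
  init          1.423        2.89
  Δ           -0.1348      0.4044
  eq            1.288       3.294
  solve Keq expr → x = 0.1348; check Q = 27.76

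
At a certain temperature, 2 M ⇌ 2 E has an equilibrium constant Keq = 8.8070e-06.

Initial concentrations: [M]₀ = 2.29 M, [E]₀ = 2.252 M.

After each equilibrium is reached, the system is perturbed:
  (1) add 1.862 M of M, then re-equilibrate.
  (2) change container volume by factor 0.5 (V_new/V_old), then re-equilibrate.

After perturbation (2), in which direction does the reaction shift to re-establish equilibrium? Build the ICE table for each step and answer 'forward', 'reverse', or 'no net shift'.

Direction: no net shift

Q₀ = 0.9671 vs Keq = 8.8070e-06 ⇒ Q>K, reverse
Step 1:
                    M           E
  Initial        2.29       2.252
  Change        2.239      -2.239
  Equil         4.529     0.01344
  solve Keq expr → x = -1.119; check Q = 8.8070e-06
Then add 1.862 M of M.
Step 2:
                    M           E
  Initial       6.391     0.01344
  Change    -0.005509    0.005509
  Equil         6.385     0.01895
  solve Keq expr → x = 0.002755; check Q = 8.8070e-06
Then change container volume by factor 0.5 (V_new/V_old).
Step 3:
                    M           E
  Initial       12.77      0.0379
  Change            0           0
  Equil         12.77      0.0379
  solve Keq expr → x = 0; check Q = 8.8070e-06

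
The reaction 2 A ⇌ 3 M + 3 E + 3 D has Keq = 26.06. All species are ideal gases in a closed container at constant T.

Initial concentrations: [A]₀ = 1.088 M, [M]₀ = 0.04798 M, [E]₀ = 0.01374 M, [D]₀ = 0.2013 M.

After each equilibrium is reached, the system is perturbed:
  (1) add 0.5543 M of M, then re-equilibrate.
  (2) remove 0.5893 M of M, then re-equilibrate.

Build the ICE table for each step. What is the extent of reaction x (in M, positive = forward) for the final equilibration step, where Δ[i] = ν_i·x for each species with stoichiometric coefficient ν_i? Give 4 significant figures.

x = 0.04114 M

Q₀ = 1.9743e-12 vs Keq = 26.06 ⇒ Q<K, forward
Step 1:
                  A         M         E         D
  Initial     1.088   0.04798   0.01374    0.2013
  Change    -0.7134      1.07      1.07      1.07
  Equil      0.3746     1.118     1.084     1.271
  solve Keq expr → x = 0.3567; check Q = 26.06
Then add 0.5543 M of M.
Step 2:
                  A         M         E         D
  Initial    0.3746     1.672     1.084     1.271
  Change    0.07672   -0.1151   -0.1151   -0.1151
  Equil      0.4513     1.557    0.9687     1.156
  solve Keq expr → x = -0.03836; check Q = 26.06
Then remove 0.5893 M of M.
Step 3:
                  A         M         E         D
  Initial    0.4513     0.968    0.9687     1.156
  Change   -0.08227    0.1234    0.1234    0.1234
  Equil      0.3691     1.091     1.092      1.28
  solve Keq expr → x = 0.04114; check Q = 26.06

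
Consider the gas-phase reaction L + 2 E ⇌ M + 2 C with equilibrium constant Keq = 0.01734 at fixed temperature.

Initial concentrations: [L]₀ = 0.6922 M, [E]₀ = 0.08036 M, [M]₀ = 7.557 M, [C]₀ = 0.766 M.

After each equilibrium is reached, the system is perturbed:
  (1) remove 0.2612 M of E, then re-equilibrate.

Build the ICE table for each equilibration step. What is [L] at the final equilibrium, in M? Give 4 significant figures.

Q₀ = 992 vs Keq = 0.01734 ⇒ Q>K, reverse
Step 1:
                   L          E          M          C
  Initial     0.6922    0.08036      7.557      0.766
  Change      0.3627     0.7254    -0.3627    -0.7254
  Equil        1.055     0.8057      7.194    0.04063
  solve Keq expr → x = -0.3627; check Q = 0.01734
Then remove 0.2612 M of E.
Step 2:
                   L          E          M          C
  Initial      1.055     0.5445      7.194    0.04063
  Change    0.006224    0.01245  -0.006224   -0.01245
  Equil        1.061      0.557      7.188    0.02818
  solve Keq expr → x = -0.006224; check Q = 0.01734

[L]_eq = 1.061 M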